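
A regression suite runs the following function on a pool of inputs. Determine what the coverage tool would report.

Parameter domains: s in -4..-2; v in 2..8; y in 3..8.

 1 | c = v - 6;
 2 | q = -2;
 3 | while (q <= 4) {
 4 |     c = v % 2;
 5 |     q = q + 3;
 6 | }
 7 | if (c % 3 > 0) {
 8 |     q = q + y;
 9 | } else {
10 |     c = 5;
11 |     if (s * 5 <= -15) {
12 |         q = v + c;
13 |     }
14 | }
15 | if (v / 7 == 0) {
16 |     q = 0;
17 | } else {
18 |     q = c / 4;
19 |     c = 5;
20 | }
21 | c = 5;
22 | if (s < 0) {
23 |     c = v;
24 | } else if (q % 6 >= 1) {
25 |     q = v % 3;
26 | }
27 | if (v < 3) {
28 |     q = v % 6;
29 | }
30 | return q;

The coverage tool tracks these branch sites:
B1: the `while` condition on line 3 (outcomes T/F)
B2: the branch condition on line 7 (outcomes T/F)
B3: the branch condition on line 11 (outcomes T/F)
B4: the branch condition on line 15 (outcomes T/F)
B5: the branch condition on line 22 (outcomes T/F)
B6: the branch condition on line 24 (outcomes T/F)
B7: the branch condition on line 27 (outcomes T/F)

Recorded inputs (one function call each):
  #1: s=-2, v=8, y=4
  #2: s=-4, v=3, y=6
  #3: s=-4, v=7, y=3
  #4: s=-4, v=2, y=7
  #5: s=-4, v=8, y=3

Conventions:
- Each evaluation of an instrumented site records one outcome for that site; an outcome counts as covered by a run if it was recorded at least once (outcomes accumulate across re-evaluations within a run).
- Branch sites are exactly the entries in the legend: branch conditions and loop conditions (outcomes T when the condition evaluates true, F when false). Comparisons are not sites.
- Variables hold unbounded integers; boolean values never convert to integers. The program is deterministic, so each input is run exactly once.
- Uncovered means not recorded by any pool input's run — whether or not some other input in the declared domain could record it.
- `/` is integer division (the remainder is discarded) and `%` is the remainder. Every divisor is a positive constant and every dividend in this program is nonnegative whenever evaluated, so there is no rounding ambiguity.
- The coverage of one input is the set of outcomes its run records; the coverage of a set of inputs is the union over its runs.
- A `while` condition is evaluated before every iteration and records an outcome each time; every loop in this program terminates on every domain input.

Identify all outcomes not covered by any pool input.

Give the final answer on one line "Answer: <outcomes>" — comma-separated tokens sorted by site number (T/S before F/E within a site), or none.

#1 (s=-2, v=8, y=4) -> B1->T, B1->T, B1->T, B1->F, B2->F, B3->F, B4->F, B5->T, B7->F; covered: B1=T, B1=F, B2=F, B3=F, B4=F, B5=T, B7=F
#2 (s=-4, v=3, y=6) -> B1->T, B1->T, B1->T, B1->F, B2->T, B4->T, B5->T, B7->F; covered: B1=T, B1=F, B2=T, B4=T, B5=T, B7=F
#3 (s=-4, v=7, y=3) -> B1->T, B1->T, B1->T, B1->F, B2->T, B4->F, B5->T, B7->F; covered: B1=T, B1=F, B2=T, B4=F, B5=T, B7=F
#4 (s=-4, v=2, y=7) -> B1->T, B1->T, B1->T, B1->F, B2->F, B3->T, B4->T, B5->T, B7->T; covered: B1=T, B1=F, B2=F, B3=T, B4=T, B5=T, B7=T
#5 (s=-4, v=8, y=3) -> B1->T, B1->T, B1->T, B1->F, B2->F, B3->T, B4->F, B5->T, B7->F; covered: B1=T, B1=F, B2=F, B3=T, B4=F, B5=T, B7=F
union over the pool: B1=T, B1=F, B2=T, B2=F, B3=T, B3=F, B4=T, B4=F, B5=T, B7=T, B7=F
uncovered (3 of 14): B5=F, B6=T, B6=F

Answer: B5=F, B6=T, B6=F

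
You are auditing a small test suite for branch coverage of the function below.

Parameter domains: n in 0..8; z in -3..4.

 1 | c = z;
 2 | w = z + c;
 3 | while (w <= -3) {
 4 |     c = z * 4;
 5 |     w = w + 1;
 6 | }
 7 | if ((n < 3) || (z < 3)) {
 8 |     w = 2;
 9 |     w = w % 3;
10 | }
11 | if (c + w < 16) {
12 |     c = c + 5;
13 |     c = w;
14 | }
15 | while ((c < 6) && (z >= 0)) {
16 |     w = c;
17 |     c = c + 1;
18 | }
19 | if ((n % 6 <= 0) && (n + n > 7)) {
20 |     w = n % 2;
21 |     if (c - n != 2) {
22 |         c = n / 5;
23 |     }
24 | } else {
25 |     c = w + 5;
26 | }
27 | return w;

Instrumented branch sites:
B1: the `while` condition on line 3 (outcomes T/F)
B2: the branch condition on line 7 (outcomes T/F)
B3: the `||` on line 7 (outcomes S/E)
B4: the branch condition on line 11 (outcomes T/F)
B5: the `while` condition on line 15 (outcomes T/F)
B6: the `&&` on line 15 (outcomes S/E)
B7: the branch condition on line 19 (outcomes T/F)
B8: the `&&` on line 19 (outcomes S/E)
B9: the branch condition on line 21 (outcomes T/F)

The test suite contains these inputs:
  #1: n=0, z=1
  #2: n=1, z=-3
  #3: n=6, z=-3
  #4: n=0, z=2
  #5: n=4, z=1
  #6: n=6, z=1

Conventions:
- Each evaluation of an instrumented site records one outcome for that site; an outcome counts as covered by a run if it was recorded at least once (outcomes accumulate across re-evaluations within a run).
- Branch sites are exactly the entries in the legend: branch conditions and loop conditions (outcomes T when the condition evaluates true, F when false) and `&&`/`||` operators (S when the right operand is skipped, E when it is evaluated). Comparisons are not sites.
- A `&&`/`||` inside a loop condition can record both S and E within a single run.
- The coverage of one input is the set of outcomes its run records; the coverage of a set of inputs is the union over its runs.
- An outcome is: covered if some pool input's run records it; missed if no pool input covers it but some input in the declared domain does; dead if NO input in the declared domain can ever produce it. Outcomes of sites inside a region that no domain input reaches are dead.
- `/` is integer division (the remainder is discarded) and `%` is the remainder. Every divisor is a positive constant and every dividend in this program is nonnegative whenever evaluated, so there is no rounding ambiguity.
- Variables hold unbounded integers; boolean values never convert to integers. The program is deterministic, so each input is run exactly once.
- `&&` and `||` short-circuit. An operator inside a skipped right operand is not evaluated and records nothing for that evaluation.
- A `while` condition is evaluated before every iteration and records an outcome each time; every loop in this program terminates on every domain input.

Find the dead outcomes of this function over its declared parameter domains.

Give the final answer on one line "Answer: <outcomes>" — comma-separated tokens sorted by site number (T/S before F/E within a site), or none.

sweeping the full domain (72 inputs) for each outcome:
  B4=F: zero occurrences over every domain input -> dead
  reachable outcomes have witnesses, e.g. B1=T (e.g. n=0, z=-3), B1=F (e.g. n=0, z=-3), B2=T (e.g. n=0, z=-3), B2=F (e.g. n=3, z=3)

Answer: B4=F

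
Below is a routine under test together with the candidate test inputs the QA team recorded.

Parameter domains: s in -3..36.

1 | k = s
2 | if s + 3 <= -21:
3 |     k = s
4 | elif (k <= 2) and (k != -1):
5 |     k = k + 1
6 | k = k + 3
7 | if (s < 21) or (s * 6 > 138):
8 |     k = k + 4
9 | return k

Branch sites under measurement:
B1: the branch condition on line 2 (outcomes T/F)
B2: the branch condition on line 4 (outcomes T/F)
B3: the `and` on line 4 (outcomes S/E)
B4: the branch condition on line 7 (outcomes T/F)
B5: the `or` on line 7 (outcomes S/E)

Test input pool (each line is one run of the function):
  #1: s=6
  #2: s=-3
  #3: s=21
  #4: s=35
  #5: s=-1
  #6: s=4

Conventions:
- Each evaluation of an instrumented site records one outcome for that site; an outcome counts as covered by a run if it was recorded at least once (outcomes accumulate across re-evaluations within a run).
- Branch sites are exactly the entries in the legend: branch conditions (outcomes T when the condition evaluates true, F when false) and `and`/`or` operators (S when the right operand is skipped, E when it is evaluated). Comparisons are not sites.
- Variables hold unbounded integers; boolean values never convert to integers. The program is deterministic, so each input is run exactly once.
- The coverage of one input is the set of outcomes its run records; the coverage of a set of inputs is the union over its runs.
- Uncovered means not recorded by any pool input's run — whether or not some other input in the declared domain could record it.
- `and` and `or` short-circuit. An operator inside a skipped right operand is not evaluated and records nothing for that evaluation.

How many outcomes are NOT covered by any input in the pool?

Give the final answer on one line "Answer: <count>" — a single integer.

run #1 (s=6) runs B1->F, B3->S, B2->F, B5->S, B4->T; records B1=F, B2=F, B3=S, B4=T, B5=S
run #2 (s=-3) runs B1->F, B3->E, B2->T, B5->S, B4->T; records B1=F, B2=T, B3=E, B4=T, B5=S
run #3 (s=21) runs B1->F, B3->S, B2->F, B5->E, B4->F; records B1=F, B2=F, B3=S, B4=F, B5=E
run #4 (s=35) runs B1->F, B3->S, B2->F, B5->E, B4->T; records B1=F, B2=F, B3=S, B4=T, B5=E
run #5 (s=-1) runs B1->F, B3->E, B2->F, B5->S, B4->T; records B1=F, B2=F, B3=E, B4=T, B5=S
run #6 (s=4) runs B1->F, B3->S, B2->F, B5->S, B4->T; records B1=F, B2=F, B3=S, B4=T, B5=S
union over the pool: B1=F, B2=T, B2=F, B3=S, B3=E, B4=T, B4=F, B5=S, B5=E
uncovered (1 of 10): B1=T

Answer: 1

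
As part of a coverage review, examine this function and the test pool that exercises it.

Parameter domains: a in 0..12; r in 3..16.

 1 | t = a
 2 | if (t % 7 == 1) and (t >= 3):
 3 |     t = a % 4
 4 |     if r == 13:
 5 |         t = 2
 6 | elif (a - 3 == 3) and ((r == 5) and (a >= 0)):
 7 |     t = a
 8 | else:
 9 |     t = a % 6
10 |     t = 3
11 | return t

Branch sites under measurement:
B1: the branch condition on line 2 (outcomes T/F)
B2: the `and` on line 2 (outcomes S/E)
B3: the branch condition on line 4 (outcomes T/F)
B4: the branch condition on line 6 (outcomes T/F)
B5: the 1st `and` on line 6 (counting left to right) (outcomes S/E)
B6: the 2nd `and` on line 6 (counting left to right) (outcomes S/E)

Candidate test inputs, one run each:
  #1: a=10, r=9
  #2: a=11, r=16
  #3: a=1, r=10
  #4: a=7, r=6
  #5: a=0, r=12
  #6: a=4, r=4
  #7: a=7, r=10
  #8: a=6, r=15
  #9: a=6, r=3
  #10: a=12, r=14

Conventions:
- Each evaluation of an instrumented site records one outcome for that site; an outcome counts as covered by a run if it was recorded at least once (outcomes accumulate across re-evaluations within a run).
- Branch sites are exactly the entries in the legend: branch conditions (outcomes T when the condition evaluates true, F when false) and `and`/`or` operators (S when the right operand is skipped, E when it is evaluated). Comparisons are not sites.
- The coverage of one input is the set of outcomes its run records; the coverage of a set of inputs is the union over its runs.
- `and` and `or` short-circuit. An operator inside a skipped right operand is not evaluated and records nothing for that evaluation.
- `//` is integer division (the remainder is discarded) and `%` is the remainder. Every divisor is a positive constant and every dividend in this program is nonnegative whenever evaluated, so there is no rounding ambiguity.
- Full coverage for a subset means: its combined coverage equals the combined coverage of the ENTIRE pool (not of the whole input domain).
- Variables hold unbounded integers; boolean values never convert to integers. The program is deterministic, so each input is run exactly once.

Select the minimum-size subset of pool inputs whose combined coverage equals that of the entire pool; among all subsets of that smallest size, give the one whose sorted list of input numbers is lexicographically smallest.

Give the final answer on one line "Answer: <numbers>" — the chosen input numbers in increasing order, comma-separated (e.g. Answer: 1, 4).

#1 (a=10, r=9) -> B2->S, B1->F, B5->S, B4->F; covered: B1=F, B2=S, B4=F, B5=S
#2 (a=11, r=16) -> B2->S, B1->F, B5->S, B4->F; covered: B1=F, B2=S, B4=F, B5=S
#3 (a=1, r=10) -> B2->E, B1->F, B5->S, B4->F; covered: B1=F, B2=E, B4=F, B5=S
#4 (a=7, r=6) -> B2->S, B1->F, B5->S, B4->F; covered: B1=F, B2=S, B4=F, B5=S
#5 (a=0, r=12) -> B2->S, B1->F, B5->S, B4->F; covered: B1=F, B2=S, B4=F, B5=S
#6 (a=4, r=4) -> B2->S, B1->F, B5->S, B4->F; covered: B1=F, B2=S, B4=F, B5=S
#7 (a=7, r=10) -> B2->S, B1->F, B5->S, B4->F; covered: B1=F, B2=S, B4=F, B5=S
#8 (a=6, r=15) -> B2->S, B1->F, B5->E, B6->S, B4->F; covered: B1=F, B2=S, B4=F, B5=E, B6=S
#9 (a=6, r=3) -> B2->S, B1->F, B5->E, B6->S, B4->F; covered: B1=F, B2=S, B4=F, B5=E, B6=S
#10 (a=12, r=14) -> B2->S, B1->F, B5->S, B4->F; covered: B1=F, B2=S, B4=F, B5=S
union over all inputs: B1=F, B2=S, B2=E, B4=F, B5=S, B5=E, B6=S (7 outcomes)
size 1 is not enough: best union over all size-1 subsets is 5/7
inputs {3, 8} (size 2) cover everything; no size-2 subset with a lexicographically smaller index list covers all 7

Answer: 3, 8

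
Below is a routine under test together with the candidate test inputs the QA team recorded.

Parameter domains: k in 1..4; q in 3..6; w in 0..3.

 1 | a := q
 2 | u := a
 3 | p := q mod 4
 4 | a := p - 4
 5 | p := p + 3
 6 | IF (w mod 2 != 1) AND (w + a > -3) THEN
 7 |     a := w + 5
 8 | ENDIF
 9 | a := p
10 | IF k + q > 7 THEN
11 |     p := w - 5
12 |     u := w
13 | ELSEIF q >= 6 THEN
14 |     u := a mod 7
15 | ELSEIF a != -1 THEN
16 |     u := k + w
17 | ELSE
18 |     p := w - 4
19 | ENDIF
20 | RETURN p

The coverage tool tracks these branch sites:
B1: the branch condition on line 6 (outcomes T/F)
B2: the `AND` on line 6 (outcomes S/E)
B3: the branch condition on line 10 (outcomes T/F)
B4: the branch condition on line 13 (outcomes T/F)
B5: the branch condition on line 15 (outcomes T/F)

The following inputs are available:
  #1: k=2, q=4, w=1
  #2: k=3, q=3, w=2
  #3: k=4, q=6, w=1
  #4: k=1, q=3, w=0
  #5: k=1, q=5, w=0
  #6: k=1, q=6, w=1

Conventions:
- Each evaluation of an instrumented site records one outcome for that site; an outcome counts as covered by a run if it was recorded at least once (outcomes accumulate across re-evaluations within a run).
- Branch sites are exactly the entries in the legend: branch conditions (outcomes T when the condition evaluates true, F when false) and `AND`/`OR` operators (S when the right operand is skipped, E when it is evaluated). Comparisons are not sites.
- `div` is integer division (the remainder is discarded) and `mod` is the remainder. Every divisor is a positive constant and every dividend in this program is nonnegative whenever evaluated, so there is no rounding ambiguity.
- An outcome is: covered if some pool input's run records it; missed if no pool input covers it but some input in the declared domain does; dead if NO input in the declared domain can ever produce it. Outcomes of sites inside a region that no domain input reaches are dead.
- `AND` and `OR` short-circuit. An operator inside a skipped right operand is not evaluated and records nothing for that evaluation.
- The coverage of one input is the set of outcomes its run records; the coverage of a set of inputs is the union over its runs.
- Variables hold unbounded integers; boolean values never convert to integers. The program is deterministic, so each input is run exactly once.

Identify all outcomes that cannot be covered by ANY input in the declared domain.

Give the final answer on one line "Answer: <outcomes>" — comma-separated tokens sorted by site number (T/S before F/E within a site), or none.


running all 64 domain inputs and tallying outcomes:
  B5=F: unreachable across the whole domain -> dead
  reachable outcomes have witnesses, e.g. B1=T (e.g. k=1, q=3, w=0), B1=F (e.g. k=1, q=3, w=1), B2=S (e.g. k=1, q=3, w=1), B2=E (e.g. k=1, q=3, w=0)
Answer: B5=F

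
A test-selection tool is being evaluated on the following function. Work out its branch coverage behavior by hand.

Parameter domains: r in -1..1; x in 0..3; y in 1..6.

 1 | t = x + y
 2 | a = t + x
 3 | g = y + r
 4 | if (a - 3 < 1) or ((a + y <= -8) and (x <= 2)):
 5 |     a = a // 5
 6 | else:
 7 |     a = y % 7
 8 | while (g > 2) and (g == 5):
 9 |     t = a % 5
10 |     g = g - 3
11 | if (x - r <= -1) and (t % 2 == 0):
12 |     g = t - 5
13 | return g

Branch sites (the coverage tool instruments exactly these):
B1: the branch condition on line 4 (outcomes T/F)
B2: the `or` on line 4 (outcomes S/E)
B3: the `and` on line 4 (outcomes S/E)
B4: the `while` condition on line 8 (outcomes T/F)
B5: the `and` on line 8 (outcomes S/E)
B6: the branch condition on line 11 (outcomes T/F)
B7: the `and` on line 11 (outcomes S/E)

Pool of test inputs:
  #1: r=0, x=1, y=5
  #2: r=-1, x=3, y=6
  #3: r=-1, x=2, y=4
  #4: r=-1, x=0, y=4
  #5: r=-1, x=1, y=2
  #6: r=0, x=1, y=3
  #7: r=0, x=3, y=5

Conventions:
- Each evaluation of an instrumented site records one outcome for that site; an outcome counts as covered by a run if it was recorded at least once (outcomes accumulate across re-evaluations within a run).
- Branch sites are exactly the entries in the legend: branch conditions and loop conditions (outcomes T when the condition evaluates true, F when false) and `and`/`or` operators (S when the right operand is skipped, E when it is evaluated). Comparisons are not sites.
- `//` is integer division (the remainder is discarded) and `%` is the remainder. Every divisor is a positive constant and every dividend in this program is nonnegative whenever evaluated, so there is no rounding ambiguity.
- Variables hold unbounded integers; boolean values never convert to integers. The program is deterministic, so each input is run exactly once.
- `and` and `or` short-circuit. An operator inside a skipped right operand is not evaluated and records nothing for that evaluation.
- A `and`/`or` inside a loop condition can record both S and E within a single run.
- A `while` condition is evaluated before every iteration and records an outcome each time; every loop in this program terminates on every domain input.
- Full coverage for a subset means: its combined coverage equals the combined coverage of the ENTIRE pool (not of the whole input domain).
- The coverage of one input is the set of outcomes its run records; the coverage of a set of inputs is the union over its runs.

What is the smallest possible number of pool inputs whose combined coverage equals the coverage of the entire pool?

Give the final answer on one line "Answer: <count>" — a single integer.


input #1 (r=0, x=1, y=5): events B2->E, B3->S, B1->F, B5->E, B4->T, B5->S, B4->F, B7->S, B6->F; covers B1=F, B2=E, B3=S, B4=T, B4=F, B5=S, B5=E, B6=F, B7=S
input #2 (r=-1, x=3, y=6): events B2->E, B3->S, B1->F, B5->E, B4->T, B5->S, B4->F, B7->S, B6->F; covers B1=F, B2=E, B3=S, B4=T, B4=F, B5=S, B5=E, B6=F, B7=S
input #3 (r=-1, x=2, y=4): events B2->E, B3->S, B1->F, B5->E, B4->F, B7->S, B6->F; covers B1=F, B2=E, B3=S, B4=F, B5=E, B6=F, B7=S
input #4 (r=-1, x=0, y=4): events B2->E, B3->S, B1->F, B5->E, B4->F, B7->S, B6->F; covers B1=F, B2=E, B3=S, B4=F, B5=E, B6=F, B7=S
input #5 (r=-1, x=1, y=2): events B2->E, B3->S, B1->F, B5->S, B4->F, B7->S, B6->F; covers B1=F, B2=E, B3=S, B4=F, B5=S, B6=F, B7=S
input #6 (r=0, x=1, y=3): events B2->E, B3->S, B1->F, B5->E, B4->F, B7->S, B6->F; covers B1=F, B2=E, B3=S, B4=F, B5=E, B6=F, B7=S
input #7 (r=0, x=3, y=5): events B2->E, B3->S, B1->F, B5->E, B4->T, B5->S, B4->F, B7->S, B6->F; covers B1=F, B2=E, B3=S, B4=T, B4=F, B5=S, B5=E, B6=F, B7=S
together the pool reaches 9 outcomes: B1=F, B2=E, B3=S, B4=T, B4=F, B5=S, B5=E, B6=F, B7=S
the canonical winner is {1}: size 1, full 9-outcome coverage, earliest index list among size-1 covers
Answer: 1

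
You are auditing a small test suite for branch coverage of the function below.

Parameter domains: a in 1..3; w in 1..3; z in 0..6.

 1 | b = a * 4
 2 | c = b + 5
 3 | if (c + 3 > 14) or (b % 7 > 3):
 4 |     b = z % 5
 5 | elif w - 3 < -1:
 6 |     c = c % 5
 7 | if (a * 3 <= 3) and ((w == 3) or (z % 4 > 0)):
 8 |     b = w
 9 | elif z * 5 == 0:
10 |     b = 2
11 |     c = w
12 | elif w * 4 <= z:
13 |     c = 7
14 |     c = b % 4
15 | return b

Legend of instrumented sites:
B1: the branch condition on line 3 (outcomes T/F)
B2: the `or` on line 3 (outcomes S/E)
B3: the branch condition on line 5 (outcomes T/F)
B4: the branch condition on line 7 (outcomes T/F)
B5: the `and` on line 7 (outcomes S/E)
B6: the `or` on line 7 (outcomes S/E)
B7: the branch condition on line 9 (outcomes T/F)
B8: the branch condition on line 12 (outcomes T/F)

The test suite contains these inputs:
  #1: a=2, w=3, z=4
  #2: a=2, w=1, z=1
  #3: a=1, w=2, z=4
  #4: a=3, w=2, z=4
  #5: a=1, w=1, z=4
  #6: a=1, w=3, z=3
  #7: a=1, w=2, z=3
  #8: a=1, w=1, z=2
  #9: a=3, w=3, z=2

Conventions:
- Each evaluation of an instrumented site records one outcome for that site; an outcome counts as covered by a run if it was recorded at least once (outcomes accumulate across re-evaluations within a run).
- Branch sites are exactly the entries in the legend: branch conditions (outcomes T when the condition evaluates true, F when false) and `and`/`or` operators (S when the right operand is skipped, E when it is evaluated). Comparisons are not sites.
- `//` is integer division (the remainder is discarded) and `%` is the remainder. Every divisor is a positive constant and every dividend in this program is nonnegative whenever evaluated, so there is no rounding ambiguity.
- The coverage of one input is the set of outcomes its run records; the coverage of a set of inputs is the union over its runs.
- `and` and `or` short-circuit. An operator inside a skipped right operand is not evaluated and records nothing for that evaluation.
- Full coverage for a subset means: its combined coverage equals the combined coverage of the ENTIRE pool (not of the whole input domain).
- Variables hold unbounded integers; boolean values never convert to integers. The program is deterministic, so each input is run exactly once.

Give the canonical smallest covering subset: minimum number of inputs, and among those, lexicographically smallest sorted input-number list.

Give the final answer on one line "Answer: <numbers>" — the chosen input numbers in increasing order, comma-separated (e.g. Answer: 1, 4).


input #1, a=2, w=3, z=4: events B2->S, B1->T, B5->S, B4->F, B7->F, B8->F; outcomes B1=T, B2=S, B4=F, B5=S, B7=F, B8=F
input #2, a=2, w=1, z=1: events B2->S, B1->T, B5->S, B4->F, B7->F, B8->F; outcomes B1=T, B2=S, B4=F, B5=S, B7=F, B8=F
input #3, a=1, w=2, z=4: events B2->E, B1->T, B5->E, B6->E, B4->F, B7->F, B8->F; outcomes B1=T, B2=E, B4=F, B5=E, B6=E, B7=F, B8=F
input #4, a=3, w=2, z=4: events B2->S, B1->T, B5->S, B4->F, B7->F, B8->F; outcomes B1=T, B2=S, B4=F, B5=S, B7=F, B8=F
input #5, a=1, w=1, z=4: events B2->E, B1->T, B5->E, B6->E, B4->F, B7->F, B8->T; outcomes B1=T, B2=E, B4=F, B5=E, B6=E, B7=F, B8=T
input #6, a=1, w=3, z=3: events B2->E, B1->T, B5->E, B6->S, B4->T; outcomes B1=T, B2=E, B4=T, B5=E, B6=S
input #7, a=1, w=2, z=3: events B2->E, B1->T, B5->E, B6->E, B4->T; outcomes B1=T, B2=E, B4=T, B5=E, B6=E
input #8, a=1, w=1, z=2: events B2->E, B1->T, B5->E, B6->E, B4->T; outcomes B1=T, B2=E, B4=T, B5=E, B6=E
input #9, a=3, w=3, z=2: events B2->S, B1->T, B5->S, B4->F, B7->F, B8->F; outcomes B1=T, B2=S, B4=F, B5=S, B7=F, B8=F
together the pool reaches 12 outcomes: B1=T, B2=S, B2=E, B4=T, B4=F, B5=S, B5=E, B6=S, B6=E, B7=F, B8=T, B8=F
no size-1 subset reaches all 12 outcomes (best union: 7/12)
no size-2 subset reaches all 12 outcomes (best union: 10/12)
at size 3, {1, 5, 6} reaches all 12 outcomes; every lexicographically earlier size-3 subset fails
Answer: 1, 5, 6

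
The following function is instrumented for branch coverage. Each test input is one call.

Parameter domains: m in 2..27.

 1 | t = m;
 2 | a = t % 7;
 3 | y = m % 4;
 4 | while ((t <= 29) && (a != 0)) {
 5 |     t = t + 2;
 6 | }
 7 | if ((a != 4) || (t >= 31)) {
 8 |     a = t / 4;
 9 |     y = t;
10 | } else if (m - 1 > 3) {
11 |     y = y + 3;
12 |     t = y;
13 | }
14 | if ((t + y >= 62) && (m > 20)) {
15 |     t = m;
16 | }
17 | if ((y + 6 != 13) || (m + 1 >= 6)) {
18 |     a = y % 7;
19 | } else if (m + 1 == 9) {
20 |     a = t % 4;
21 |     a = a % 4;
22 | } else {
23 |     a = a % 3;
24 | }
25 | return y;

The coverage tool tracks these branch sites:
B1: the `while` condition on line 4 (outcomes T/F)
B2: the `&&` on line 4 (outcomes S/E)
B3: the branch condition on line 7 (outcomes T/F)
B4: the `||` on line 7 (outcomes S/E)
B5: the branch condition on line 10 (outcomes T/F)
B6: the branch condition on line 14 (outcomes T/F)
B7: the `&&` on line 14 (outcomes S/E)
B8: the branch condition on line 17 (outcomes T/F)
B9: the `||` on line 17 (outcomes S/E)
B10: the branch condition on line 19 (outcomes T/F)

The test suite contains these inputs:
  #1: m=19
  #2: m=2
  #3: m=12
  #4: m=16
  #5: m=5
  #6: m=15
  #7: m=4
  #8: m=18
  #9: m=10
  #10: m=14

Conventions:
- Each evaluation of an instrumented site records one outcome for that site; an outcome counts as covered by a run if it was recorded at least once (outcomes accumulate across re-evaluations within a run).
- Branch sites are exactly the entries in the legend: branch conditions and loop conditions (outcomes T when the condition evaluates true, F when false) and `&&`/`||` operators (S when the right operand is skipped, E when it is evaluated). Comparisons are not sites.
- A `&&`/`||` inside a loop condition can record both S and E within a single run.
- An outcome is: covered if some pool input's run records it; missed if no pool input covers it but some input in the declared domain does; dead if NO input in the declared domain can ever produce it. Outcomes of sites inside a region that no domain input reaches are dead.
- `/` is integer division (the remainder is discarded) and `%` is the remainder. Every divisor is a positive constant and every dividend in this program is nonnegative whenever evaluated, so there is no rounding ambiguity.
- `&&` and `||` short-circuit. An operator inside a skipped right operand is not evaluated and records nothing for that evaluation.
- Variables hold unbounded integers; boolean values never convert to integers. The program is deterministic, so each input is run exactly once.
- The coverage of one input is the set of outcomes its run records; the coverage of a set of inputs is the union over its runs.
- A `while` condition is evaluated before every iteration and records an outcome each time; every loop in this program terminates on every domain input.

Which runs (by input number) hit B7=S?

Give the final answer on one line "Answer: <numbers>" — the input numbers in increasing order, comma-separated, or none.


input #1 (m=19): never hits B7=S
input #2 (m=2): hits B7=S
input #3 (m=12): hits B7=S
input #4 (m=16): hits B7=S
input #5 (m=5): never hits B7=S
input #6 (m=15): never hits B7=S
input #7 (m=4): hits B7=S
input #8 (m=18): hits B7=S
input #9 (m=10): hits B7=S
input #10 (m=14): hits B7=S
Answer: 2, 3, 4, 7, 8, 9, 10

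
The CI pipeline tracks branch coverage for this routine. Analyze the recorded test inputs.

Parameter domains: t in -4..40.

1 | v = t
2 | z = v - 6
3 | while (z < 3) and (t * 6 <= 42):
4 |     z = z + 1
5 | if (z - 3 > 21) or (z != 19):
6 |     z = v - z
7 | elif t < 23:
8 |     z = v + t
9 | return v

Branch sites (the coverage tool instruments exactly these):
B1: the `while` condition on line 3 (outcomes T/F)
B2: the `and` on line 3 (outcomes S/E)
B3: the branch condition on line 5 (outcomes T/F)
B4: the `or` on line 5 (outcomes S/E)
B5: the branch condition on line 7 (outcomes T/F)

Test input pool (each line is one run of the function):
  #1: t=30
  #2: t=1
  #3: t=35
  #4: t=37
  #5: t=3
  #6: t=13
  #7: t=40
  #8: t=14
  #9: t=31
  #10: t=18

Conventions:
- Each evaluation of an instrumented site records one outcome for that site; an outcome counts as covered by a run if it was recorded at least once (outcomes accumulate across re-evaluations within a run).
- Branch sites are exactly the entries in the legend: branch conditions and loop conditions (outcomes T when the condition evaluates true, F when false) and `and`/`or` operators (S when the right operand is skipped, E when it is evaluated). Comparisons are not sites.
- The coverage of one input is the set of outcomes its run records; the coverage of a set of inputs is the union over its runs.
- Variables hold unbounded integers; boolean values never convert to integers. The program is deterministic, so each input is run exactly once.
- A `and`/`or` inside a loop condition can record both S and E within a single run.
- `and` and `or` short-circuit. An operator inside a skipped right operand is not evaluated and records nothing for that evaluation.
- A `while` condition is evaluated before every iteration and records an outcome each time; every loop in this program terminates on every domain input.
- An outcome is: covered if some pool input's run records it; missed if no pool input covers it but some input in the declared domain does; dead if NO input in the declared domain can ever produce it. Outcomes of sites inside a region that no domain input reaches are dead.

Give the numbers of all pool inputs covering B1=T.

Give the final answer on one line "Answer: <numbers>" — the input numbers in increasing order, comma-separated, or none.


input #1 (t=30): does not record B1=T
input #2 (t=1): records B1=T
input #3 (t=35): does not record B1=T
input #4 (t=37): does not record B1=T
input #5 (t=3): records B1=T
input #6 (t=13): does not record B1=T
input #7 (t=40): does not record B1=T
input #8 (t=14): does not record B1=T
input #9 (t=31): does not record B1=T
input #10 (t=18): does not record B1=T
Answer: 2, 5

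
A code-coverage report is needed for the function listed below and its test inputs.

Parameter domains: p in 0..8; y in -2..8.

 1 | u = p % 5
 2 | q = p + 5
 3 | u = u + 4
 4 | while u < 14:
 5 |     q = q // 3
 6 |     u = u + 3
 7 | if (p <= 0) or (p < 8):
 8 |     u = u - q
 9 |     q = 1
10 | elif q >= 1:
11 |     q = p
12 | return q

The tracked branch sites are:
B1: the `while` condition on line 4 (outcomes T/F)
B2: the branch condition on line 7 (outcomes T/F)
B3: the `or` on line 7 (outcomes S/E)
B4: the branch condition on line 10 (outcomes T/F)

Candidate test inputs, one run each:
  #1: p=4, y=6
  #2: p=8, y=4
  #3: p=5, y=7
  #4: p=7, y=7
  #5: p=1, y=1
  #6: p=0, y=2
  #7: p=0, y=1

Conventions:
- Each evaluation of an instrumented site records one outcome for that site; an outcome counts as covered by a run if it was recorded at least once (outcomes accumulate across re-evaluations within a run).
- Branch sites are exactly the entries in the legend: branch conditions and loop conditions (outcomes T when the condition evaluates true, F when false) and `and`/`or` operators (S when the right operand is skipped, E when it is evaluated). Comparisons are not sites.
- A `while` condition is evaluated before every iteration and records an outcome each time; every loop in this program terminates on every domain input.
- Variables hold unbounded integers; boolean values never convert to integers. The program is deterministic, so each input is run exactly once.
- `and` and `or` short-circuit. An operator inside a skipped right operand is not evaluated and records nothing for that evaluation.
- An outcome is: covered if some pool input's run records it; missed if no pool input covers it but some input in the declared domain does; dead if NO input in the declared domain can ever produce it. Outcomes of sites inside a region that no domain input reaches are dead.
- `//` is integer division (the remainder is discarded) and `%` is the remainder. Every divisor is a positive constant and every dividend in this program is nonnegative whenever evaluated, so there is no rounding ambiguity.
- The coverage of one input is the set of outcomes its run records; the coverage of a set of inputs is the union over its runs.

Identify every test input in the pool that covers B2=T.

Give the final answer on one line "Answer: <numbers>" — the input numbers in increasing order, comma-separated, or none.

input #1 (p=4, y=6): produces B2=T
input #2 (p=8, y=4): does not produce B2=T
input #3 (p=5, y=7): produces B2=T
input #4 (p=7, y=7): produces B2=T
input #5 (p=1, y=1): produces B2=T
input #6 (p=0, y=2): produces B2=T
input #7 (p=0, y=1): produces B2=T

Answer: 1, 3, 4, 5, 6, 7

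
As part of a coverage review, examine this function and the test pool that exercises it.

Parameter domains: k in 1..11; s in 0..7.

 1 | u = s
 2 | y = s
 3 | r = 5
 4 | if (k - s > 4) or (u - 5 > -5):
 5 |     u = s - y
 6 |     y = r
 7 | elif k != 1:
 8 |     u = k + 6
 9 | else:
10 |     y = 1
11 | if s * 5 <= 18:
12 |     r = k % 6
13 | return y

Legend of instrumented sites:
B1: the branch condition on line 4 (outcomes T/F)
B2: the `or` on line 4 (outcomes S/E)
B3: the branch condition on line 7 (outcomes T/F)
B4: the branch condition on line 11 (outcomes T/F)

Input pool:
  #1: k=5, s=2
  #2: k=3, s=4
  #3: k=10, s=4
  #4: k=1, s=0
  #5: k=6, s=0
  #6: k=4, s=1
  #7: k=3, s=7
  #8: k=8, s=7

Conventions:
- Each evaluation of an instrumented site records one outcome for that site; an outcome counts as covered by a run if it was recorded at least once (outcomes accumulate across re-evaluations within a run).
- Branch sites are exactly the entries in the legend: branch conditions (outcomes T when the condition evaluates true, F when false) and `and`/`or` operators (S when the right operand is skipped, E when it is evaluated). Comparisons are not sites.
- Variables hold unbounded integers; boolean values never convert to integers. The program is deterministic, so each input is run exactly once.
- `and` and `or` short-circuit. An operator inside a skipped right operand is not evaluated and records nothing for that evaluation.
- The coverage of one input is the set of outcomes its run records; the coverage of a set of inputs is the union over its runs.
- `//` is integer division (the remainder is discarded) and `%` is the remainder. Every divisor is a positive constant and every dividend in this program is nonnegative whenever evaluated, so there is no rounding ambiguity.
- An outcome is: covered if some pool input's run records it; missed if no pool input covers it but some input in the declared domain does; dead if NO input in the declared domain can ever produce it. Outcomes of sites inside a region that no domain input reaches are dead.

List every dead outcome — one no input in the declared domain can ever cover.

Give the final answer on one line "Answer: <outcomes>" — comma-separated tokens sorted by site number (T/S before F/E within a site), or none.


exhaustive pass over the 88-input domain:
  reachable outcomes have witnesses, e.g. B1=T (e.g. k=1, s=1), B1=F (e.g. k=1, s=0), B2=S (e.g. k=5, s=0), B2=E (e.g. k=1, s=0)
Answer: none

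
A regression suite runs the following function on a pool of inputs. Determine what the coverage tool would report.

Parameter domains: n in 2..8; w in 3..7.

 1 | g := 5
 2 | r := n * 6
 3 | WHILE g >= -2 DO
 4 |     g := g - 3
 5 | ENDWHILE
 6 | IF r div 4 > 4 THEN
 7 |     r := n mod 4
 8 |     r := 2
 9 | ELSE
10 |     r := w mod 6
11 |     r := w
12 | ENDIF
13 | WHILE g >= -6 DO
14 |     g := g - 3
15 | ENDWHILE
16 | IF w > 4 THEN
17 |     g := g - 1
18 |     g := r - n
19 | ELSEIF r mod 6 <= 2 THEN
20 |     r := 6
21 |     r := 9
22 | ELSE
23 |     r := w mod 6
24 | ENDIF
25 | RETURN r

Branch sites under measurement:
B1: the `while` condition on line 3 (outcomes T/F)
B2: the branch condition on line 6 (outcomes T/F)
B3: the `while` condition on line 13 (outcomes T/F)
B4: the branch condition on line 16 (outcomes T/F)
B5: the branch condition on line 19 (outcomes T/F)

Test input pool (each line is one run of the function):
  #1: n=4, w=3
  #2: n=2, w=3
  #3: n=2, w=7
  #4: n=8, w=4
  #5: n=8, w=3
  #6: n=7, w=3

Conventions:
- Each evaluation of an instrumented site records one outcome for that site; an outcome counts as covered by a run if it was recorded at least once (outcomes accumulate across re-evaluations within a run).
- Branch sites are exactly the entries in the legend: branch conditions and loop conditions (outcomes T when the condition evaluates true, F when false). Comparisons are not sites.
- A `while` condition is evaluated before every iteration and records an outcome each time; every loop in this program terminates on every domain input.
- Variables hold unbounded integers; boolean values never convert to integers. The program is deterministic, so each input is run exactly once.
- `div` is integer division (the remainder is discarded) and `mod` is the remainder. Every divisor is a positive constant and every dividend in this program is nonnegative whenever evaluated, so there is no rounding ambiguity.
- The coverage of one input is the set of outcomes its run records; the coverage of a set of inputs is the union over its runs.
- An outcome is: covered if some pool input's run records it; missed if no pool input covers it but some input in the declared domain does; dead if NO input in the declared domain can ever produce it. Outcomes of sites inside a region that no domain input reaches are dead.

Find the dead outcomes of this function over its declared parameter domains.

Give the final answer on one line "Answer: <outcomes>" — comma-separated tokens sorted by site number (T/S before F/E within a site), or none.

running all 35 domain inputs and tallying outcomes:
  reachable outcomes have witnesses, e.g. B1=T (e.g. n=2, w=3), B1=F (e.g. n=2, w=3), B2=T (e.g. n=4, w=3), B2=F (e.g. n=2, w=3)

Answer: none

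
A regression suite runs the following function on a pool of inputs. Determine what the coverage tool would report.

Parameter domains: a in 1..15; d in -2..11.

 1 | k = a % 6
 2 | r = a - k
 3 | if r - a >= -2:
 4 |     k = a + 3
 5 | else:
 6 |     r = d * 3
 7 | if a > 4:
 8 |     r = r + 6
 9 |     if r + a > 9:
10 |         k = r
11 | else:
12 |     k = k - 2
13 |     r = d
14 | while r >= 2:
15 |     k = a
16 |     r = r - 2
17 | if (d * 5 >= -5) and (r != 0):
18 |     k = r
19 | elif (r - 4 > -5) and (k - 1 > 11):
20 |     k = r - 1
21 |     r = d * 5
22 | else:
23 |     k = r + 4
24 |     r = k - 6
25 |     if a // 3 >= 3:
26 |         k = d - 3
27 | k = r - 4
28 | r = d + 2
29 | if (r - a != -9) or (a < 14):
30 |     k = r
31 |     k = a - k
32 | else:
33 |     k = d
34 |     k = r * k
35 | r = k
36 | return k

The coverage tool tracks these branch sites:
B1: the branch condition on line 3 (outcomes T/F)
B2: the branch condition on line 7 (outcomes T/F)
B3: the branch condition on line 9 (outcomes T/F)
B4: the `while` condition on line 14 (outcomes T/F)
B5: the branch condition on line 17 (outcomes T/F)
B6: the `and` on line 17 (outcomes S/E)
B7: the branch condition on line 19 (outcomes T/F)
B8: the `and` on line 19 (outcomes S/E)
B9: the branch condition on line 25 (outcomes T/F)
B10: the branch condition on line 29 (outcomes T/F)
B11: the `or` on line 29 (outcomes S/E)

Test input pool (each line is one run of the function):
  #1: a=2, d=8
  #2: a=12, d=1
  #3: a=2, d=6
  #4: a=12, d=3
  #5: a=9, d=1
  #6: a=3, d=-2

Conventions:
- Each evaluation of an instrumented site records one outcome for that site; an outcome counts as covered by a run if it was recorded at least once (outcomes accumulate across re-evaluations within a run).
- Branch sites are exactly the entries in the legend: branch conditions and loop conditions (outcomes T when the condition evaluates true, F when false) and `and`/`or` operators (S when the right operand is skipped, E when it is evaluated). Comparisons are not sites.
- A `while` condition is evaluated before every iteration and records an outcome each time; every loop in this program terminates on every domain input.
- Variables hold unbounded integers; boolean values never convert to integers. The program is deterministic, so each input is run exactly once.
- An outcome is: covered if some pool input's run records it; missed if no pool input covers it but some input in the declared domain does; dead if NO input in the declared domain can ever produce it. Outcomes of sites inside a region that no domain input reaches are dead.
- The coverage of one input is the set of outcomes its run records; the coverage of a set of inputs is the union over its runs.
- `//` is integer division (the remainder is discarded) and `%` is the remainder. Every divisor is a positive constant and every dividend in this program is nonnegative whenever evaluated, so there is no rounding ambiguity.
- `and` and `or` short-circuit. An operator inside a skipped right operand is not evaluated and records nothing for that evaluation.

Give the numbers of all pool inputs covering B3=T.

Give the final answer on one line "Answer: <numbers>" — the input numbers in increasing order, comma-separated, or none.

input #1 (a=2, d=8): never hits B3=T
input #2 (a=12, d=1): hits B3=T
input #3 (a=2, d=6): never hits B3=T
input #4 (a=12, d=3): hits B3=T
input #5 (a=9, d=1): hits B3=T
input #6 (a=3, d=-2): never hits B3=T

Answer: 2, 4, 5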